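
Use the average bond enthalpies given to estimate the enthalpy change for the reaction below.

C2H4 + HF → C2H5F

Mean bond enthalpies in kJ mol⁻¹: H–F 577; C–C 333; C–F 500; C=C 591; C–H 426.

ΔH ≈ −91 kJ

Bonds broken (reactants):
  C–H: 4 × 426 = 1704
  C=C: 1 × 591 = 591
  H–F: 1 × 577 = 577
  Σ(broken) = 2872 kJ
Bonds formed (products):
  C–C: 1 × 333 = 333
  C–F: 1 × 500 = 500
  C–H: 5 × 426 = 2130
  Σ(formed) = 2963 kJ
ΔH = Σ(broken) − Σ(formed) = 2872 − 2963 = −91 kJ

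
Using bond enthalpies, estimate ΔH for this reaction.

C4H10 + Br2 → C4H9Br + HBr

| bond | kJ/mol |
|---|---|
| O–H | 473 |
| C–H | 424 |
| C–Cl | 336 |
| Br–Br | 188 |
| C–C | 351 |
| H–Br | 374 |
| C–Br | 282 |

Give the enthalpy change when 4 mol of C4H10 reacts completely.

Bonds broken (reactants):
  Br–Br: 1 × 188 = 188
  C–C: 3 × 351 = 1053
  C–H: 10 × 424 = 4240
  Σ(broken) = 5481 kJ
Bonds formed (products):
  C–Br: 1 × 282 = 282
  C–C: 3 × 351 = 1053
  C–H: 9 × 424 = 3816
  H–Br: 1 × 374 = 374
  Σ(formed) = 5525 kJ
ΔH = Σ(broken) − Σ(formed) = 5481 − 5525 = −44 kJ
For 4× the reaction as written: 4 × (−44) = −176 kJ

ΔH = −176 kJ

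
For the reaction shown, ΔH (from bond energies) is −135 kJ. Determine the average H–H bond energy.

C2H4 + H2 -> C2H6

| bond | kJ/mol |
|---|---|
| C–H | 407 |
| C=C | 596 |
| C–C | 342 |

Let D be the H–H bond energy.
Σ(broken) = 4×407 + 1×596 + 1×D = 2224 + D
Σ(formed) = 1×342 + 6×407 = 2784
ΔH = Σ(broken) − Σ(formed) = (2224 + D) − (2784) = −560 + D
Setting this equal to −135 kJ gives D = 425 kJ/mol.

D(H–H) ≈ 425 kJ/mol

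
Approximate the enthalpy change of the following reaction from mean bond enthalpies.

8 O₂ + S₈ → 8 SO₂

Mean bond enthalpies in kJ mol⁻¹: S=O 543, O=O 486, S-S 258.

ΔH ≈ −2736 kJ

Bonds broken (reactants):
  O=O: 8 × 486 = 3888
  S-S: 8 × 258 = 2064
  Σ(broken) = 5952 kJ
Bonds formed (products):
  S=O: 16 × 543 = 8688
  Σ(formed) = 8688 kJ
ΔH = Σ(broken) − Σ(formed) = 5952 − 8688 = −2736 kJ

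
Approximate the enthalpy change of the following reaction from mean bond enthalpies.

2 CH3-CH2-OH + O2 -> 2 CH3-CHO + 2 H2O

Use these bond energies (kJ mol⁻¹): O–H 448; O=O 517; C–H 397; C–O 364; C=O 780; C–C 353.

Bonds broken (reactants):
  C–C: 2 × 353 = 706
  C–H: 10 × 397 = 3970
  C–O: 2 × 364 = 728
  O–H: 2 × 448 = 896
  O=O: 1 × 517 = 517
  Σ(broken) = 6817 kJ
Bonds formed (products):
  C–C: 2 × 353 = 706
  C–H: 8 × 397 = 3176
  C=O: 2 × 780 = 1560
  O–H: 4 × 448 = 1792
  Σ(formed) = 7234 kJ
ΔH = Σ(broken) − Σ(formed) = 6817 − 7234 = −417 kJ

ΔH ≈ −417 kJ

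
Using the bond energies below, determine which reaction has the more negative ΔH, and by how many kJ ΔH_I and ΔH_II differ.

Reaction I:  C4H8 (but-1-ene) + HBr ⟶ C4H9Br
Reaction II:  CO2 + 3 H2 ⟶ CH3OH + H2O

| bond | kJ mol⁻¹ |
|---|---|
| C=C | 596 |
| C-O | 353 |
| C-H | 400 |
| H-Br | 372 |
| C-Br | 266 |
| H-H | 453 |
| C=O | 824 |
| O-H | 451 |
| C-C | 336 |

Reaction I:
  Bonds broken (reactants):
    C-C: 2 × 336 = 672
    C-H: 8 × 400 = 3200
    C=C: 1 × 596 = 596
    H-Br: 1 × 372 = 372
    Σ(broken) = 4840 kJ
  Bonds formed (products):
    C-Br: 1 × 266 = 266
    C-C: 3 × 336 = 1008
    C-H: 9 × 400 = 3600
    Σ(formed) = 4874 kJ
  ΔH_I = 4840 − 4874 = −34 kJ
Reaction II:
  Bonds broken (reactants):
    C=O: 2 × 824 = 1648
    H-H: 3 × 453 = 1359
    Σ(broken) = 3007 kJ
  Bonds formed (products):
    C-H: 3 × 400 = 1200
    C-O: 1 × 353 = 353
    O-H: 3 × 451 = 1353
    Σ(formed) = 2906 kJ
  ΔH_II = 3007 − 2906 = +101 kJ
ΔH_I − ΔH_II = −135 kJ, so reaction I has the more negative ΔH; |ΔH_I − ΔH_II| = 135 kJ.

Reaction I, by 135 kJ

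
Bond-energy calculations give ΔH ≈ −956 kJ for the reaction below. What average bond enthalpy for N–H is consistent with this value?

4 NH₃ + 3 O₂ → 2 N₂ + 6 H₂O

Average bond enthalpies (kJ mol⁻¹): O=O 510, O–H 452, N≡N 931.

Let D be the N–H bond energy.
Σ(broken) = 12×D + 3×510 = 1530 + 12D
Σ(formed) = 2×931 + 12×452 = 7286
ΔH = Σ(broken) − Σ(formed) = (1530 + 12D) − (7286) = −5756 + 12D
Setting this equal to −956 kJ gives 12D = 4800, so D = 400 kJ/mol.

D(N–H) ≈ 400 kJ/mol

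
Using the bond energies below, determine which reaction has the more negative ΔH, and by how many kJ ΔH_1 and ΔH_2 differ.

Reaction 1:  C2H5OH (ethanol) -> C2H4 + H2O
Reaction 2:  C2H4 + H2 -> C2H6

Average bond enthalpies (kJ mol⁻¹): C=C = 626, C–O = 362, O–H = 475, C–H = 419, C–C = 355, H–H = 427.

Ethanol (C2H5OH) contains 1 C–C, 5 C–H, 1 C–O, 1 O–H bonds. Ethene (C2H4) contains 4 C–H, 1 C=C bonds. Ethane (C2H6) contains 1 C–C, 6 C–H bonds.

Reaction 1:
  Bonds broken (reactants):
    C–C: 1 × 355 = 355
    C–H: 5 × 419 = 2095
    C–O: 1 × 362 = 362
    O–H: 1 × 475 = 475
    Σ(broken) = 3287 kJ
  Bonds formed (products):
    C–H: 4 × 419 = 1676
    C=C: 1 × 626 = 626
    O–H: 2 × 475 = 950
    Σ(formed) = 3252 kJ
  ΔH_1 = 3287 − 3252 = +35 kJ
Reaction 2:
  Bonds broken (reactants):
    C–H: 4 × 419 = 1676
    C=C: 1 × 626 = 626
    H–H: 1 × 427 = 427
    Σ(broken) = 2729 kJ
  Bonds formed (products):
    C–C: 1 × 355 = 355
    C–H: 6 × 419 = 2514
    Σ(formed) = 2869 kJ
  ΔH_2 = 2729 − 2869 = −140 kJ
ΔH_1 − ΔH_2 = +175 kJ, so reaction 2 has the more negative ΔH; |ΔH_1 − ΔH_2| = 175 kJ.

Reaction 2, by 175 kJ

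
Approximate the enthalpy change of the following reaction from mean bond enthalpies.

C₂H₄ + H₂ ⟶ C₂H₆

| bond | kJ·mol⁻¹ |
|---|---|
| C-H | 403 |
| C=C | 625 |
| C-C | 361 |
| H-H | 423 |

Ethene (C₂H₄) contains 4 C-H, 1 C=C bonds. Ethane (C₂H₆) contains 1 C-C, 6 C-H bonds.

ΔH ≈ −119 kJ

Bonds broken (reactants):
  C-H: 4 × 403 = 1612
  C=C: 1 × 625 = 625
  H-H: 1 × 423 = 423
  Σ(broken) = 2660 kJ
Bonds formed (products):
  C-C: 1 × 361 = 361
  C-H: 6 × 403 = 2418
  Σ(formed) = 2779 kJ
ΔH = Σ(broken) − Σ(formed) = 2660 − 2779 = −119 kJ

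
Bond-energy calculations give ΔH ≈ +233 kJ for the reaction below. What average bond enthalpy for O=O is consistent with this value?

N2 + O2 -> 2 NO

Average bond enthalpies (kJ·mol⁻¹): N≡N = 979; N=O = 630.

Let D be the O=O bond energy.
Σ(broken) = 1×979 + 1×D = 979 + D
Σ(formed) = 2×630 = 1260
ΔH = Σ(broken) − Σ(formed) = (979 + D) − (1260) = −281 + D
Setting this equal to +233 kJ gives D = 514 kJ/mol.

D(O=O) ≈ 514 kJ/mol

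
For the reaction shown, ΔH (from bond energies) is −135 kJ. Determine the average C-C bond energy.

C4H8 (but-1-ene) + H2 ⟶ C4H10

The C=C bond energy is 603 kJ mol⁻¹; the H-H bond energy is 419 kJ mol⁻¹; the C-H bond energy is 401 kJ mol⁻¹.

D(C-C) ≈ 355 kJ/mol

Let D be the C-C bond energy.
Σ(broken) = 2×D + 8×401 + 1×603 + 1×419 = 4230 + 2D
Σ(formed) = 3×D + 10×401 = 4010 + 3D
ΔH = Σ(broken) − Σ(formed) = (4230 + 2D) − (4010 + 3D) = +220 − D
Setting this equal to −135 kJ gives D = 355 kJ/mol.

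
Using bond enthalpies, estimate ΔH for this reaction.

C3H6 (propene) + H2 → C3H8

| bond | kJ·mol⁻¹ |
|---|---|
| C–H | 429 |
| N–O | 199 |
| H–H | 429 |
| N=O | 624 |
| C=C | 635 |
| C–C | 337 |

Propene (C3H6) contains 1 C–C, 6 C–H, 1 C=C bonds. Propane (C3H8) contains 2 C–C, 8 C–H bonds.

ΔH ≈ −131 kJ

Bonds broken (reactants):
  C–C: 1 × 337 = 337
  C–H: 6 × 429 = 2574
  C=C: 1 × 635 = 635
  H–H: 1 × 429 = 429
  Σ(broken) = 3975 kJ
Bonds formed (products):
  C–C: 2 × 337 = 674
  C–H: 8 × 429 = 3432
  Σ(formed) = 4106 kJ
ΔH = Σ(broken) − Σ(formed) = 3975 − 4106 = −131 kJ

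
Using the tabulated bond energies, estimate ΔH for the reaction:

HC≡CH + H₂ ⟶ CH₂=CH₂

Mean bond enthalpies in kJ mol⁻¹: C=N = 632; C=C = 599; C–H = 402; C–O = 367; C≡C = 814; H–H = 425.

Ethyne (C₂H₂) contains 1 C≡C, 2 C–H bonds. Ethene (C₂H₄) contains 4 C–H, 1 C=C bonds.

Bonds broken (reactants):
  C≡C: 1 × 814 = 814
  C–H: 2 × 402 = 804
  H–H: 1 × 425 = 425
  Σ(broken) = 2043 kJ
Bonds formed (products):
  C–H: 4 × 402 = 1608
  C=C: 1 × 599 = 599
  Σ(formed) = 2207 kJ
ΔH = Σ(broken) − Σ(formed) = 2043 − 2207 = −164 kJ

ΔH ≈ −164 kJ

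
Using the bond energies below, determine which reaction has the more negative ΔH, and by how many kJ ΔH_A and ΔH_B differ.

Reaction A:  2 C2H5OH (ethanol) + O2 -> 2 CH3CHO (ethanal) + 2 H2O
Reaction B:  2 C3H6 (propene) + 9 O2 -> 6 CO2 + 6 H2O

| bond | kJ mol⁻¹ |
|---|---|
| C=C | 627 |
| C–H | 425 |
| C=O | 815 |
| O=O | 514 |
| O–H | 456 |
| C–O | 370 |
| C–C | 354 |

Reaction A:
  Bonds broken (reactants):
    C–C: 2 × 354 = 708
    C–H: 10 × 425 = 4250
    C–O: 2 × 370 = 740
    O–H: 2 × 456 = 912
    O=O: 1 × 514 = 514
    Σ(broken) = 7124 kJ
  Bonds formed (products):
    C–C: 2 × 354 = 708
    C–H: 8 × 425 = 3400
    C=O: 2 × 815 = 1630
    O–H: 4 × 456 = 1824
    Σ(formed) = 7562 kJ
  ΔH_A = 7124 − 7562 = −438 kJ
Reaction B:
  Bonds broken (reactants):
    C–C: 2 × 354 = 708
    C–H: 12 × 425 = 5100
    C=C: 2 × 627 = 1254
    O=O: 9 × 514 = 4626
    Σ(broken) = 11688 kJ
  Bonds formed (products):
    C=O: 12 × 815 = 9780
    O–H: 12 × 456 = 5472
    Σ(formed) = 15252 kJ
  ΔH_B = 11688 − 15252 = −3564 kJ
ΔH_A − ΔH_B = +3126 kJ, so reaction B has the more negative ΔH; |ΔH_A − ΔH_B| = 3126 kJ.

Reaction B, by 3126 kJ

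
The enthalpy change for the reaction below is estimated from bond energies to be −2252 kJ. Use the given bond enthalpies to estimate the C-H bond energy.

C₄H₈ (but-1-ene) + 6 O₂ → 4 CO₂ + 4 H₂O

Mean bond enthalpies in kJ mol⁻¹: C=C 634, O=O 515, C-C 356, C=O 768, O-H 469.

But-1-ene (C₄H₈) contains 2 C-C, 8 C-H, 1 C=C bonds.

D(C-H) ≈ 401 kJ/mol

Let D be the C-H bond energy.
Σ(broken) = 2×356 + 8×D + 1×634 + 6×515 = 4436 + 8D
Σ(formed) = 8×768 + 8×469 = 9896
ΔH = Σ(broken) − Σ(formed) = (4436 + 8D) − (9896) = −5460 + 8D
Setting this equal to −2252 kJ gives 8D = 3208, so D = 401 kJ/mol.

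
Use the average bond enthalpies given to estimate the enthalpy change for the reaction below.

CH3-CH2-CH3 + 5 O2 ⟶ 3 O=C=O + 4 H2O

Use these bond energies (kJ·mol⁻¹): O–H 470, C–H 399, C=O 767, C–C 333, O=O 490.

Bonds broken (reactants):
  C–C: 2 × 333 = 666
  C–H: 8 × 399 = 3192
  O=O: 5 × 490 = 2450
  Σ(broken) = 6308 kJ
Bonds formed (products):
  C=O: 6 × 767 = 4602
  O–H: 8 × 470 = 3760
  Σ(formed) = 8362 kJ
ΔH = Σ(broken) − Σ(formed) = 6308 − 8362 = −2054 kJ

ΔH ≈ −2054 kJ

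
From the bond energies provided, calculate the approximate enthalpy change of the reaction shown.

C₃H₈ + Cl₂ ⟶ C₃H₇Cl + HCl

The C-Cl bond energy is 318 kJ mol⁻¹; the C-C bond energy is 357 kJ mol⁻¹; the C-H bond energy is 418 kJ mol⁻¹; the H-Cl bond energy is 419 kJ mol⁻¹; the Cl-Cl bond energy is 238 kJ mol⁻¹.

ΔH ≈ −81 kJ

Bonds broken (reactants):
  C-C: 2 × 357 = 714
  C-H: 8 × 418 = 3344
  Cl-Cl: 1 × 238 = 238
  Σ(broken) = 4296 kJ
Bonds formed (products):
  C-C: 2 × 357 = 714
  C-Cl: 1 × 318 = 318
  C-H: 7 × 418 = 2926
  H-Cl: 1 × 419 = 419
  Σ(formed) = 4377 kJ
ΔH = Σ(broken) − Σ(formed) = 4296 − 4377 = −81 kJ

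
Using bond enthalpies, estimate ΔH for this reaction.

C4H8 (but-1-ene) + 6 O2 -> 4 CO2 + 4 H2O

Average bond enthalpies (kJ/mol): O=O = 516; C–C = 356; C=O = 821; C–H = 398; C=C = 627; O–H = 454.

Bonds broken (reactants):
  C–C: 2 × 356 = 712
  C–H: 8 × 398 = 3184
  C=C: 1 × 627 = 627
  O=O: 6 × 516 = 3096
  Σ(broken) = 7619 kJ
Bonds formed (products):
  C=O: 8 × 821 = 6568
  O–H: 8 × 454 = 3632
  Σ(formed) = 10200 kJ
ΔH = Σ(broken) − Σ(formed) = 7619 − 10200 = −2581 kJ

ΔH ≈ −2581 kJ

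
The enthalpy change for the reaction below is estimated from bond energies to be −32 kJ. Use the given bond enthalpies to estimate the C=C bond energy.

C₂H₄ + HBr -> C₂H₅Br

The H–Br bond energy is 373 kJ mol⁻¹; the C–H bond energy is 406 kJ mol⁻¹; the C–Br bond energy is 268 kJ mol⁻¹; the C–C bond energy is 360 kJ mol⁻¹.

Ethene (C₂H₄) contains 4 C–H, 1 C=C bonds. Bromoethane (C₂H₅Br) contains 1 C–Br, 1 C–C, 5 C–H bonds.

D(C=C) ≈ 629 kJ/mol

Let D be the C=C bond energy.
Σ(broken) = 4×406 + 1×D + 1×373 = 1997 + D
Σ(formed) = 1×268 + 1×360 + 5×406 = 2658
ΔH = Σ(broken) − Σ(formed) = (1997 + D) − (2658) = −661 + D
Setting this equal to −32 kJ gives D = 629 kJ/mol.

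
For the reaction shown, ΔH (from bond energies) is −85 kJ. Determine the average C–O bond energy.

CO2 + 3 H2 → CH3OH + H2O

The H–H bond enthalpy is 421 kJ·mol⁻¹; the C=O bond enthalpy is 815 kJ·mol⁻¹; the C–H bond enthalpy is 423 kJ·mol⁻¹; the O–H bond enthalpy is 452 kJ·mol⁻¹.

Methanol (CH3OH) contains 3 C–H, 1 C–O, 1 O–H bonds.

D(C–O) ≈ 353 kJ/mol

Let D be the C–O bond energy.
Σ(broken) = 2×815 + 3×421 = 2893
Σ(formed) = 3×423 + 1×D + 3×452 = 2625 + D
ΔH = Σ(broken) − Σ(formed) = (2893) − (2625 + D) = +268 − D
Setting this equal to −85 kJ gives D = 353 kJ/mol.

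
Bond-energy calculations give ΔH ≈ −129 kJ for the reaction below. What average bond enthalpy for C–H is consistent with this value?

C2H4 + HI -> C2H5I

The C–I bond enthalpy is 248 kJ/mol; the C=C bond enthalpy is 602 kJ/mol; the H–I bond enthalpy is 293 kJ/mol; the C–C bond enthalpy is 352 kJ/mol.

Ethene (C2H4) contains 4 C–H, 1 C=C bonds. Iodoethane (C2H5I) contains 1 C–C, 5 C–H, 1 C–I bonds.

D(C–H) ≈ 424 kJ/mol

Let D be the C–H bond energy.
Σ(broken) = 4×D + 1×602 + 1×293 = 895 + 4D
Σ(formed) = 1×352 + 5×D + 1×248 = 600 + 5D
ΔH = Σ(broken) − Σ(formed) = (895 + 4D) − (600 + 5D) = +295 − D
Setting this equal to −129 kJ gives D = 424 kJ/mol.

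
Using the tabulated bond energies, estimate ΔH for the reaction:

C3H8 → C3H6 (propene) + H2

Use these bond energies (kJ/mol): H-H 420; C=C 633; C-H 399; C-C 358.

ΔH ≈ +103 kJ

Bonds broken (reactants):
  C-C: 2 × 358 = 716
  C-H: 8 × 399 = 3192
  Σ(broken) = 3908 kJ
Bonds formed (products):
  C-C: 1 × 358 = 358
  C-H: 6 × 399 = 2394
  C=C: 1 × 633 = 633
  H-H: 1 × 420 = 420
  Σ(formed) = 3805 kJ
ΔH = Σ(broken) − Σ(formed) = 3908 − 3805 = +103 kJ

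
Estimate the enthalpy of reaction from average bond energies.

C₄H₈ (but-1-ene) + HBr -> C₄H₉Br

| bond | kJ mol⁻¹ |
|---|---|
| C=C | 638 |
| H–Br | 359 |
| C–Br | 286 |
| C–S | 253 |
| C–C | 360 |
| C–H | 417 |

Bonds broken (reactants):
  C–C: 2 × 360 = 720
  C–H: 8 × 417 = 3336
  C=C: 1 × 638 = 638
  H–Br: 1 × 359 = 359
  Σ(broken) = 5053 kJ
Bonds formed (products):
  C–Br: 1 × 286 = 286
  C–C: 3 × 360 = 1080
  C–H: 9 × 417 = 3753
  Σ(formed) = 5119 kJ
ΔH = Σ(broken) − Σ(formed) = 5053 − 5119 = −66 kJ

ΔH ≈ −66 kJ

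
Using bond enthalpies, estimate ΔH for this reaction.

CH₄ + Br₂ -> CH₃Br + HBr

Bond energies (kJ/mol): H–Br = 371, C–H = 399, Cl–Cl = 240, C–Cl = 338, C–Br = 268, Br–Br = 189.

ΔH ≈ −51 kJ

Bonds broken (reactants):
  Br–Br: 1 × 189 = 189
  C–H: 4 × 399 = 1596
  Σ(broken) = 1785 kJ
Bonds formed (products):
  C–Br: 1 × 268 = 268
  C–H: 3 × 399 = 1197
  H–Br: 1 × 371 = 371
  Σ(formed) = 1836 kJ
ΔH = Σ(broken) − Σ(formed) = 1785 − 1836 = −51 kJ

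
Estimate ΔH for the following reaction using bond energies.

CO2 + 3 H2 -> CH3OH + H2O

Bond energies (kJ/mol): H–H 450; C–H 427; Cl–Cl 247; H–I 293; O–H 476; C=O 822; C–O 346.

ΔH ≈ −61 kJ

Bonds broken (reactants):
  C=O: 2 × 822 = 1644
  H–H: 3 × 450 = 1350
  Σ(broken) = 2994 kJ
Bonds formed (products):
  C–H: 3 × 427 = 1281
  C–O: 1 × 346 = 346
  O–H: 3 × 476 = 1428
  Σ(formed) = 3055 kJ
ΔH = Σ(broken) − Σ(formed) = 2994 − 3055 = −61 kJ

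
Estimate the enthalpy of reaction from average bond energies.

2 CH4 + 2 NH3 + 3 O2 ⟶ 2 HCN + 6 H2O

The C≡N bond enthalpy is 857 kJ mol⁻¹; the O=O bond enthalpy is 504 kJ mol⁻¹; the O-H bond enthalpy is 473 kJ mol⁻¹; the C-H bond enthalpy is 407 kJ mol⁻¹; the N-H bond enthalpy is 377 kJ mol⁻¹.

ΔH ≈ −1174 kJ

Bonds broken (reactants):
  C-H: 8 × 407 = 3256
  N-H: 6 × 377 = 2262
  O=O: 3 × 504 = 1512
  Σ(broken) = 7030 kJ
Bonds formed (products):
  C≡N: 2 × 857 = 1714
  C-H: 2 × 407 = 814
  O-H: 12 × 473 = 5676
  Σ(formed) = 8204 kJ
ΔH = Σ(broken) − Σ(formed) = 7030 − 8204 = −1174 kJ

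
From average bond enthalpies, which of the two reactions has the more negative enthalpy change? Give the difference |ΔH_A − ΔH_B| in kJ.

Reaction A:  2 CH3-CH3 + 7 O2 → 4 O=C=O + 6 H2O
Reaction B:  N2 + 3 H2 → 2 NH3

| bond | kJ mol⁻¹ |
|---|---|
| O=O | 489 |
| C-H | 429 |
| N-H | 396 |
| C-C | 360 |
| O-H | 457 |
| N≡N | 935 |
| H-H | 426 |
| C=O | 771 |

Reaction A:
  Bonds broken (reactants):
    C-C: 2 × 360 = 720
    C-H: 12 × 429 = 5148
    O=O: 7 × 489 = 3423
    Σ(broken) = 9291 kJ
  Bonds formed (products):
    C=O: 8 × 771 = 6168
    O-H: 12 × 457 = 5484
    Σ(formed) = 11652 kJ
  ΔH_A = 9291 − 11652 = −2361 kJ
Reaction B:
  Bonds broken (reactants):
    H-H: 3 × 426 = 1278
    N≡N: 1 × 935 = 935
    Σ(broken) = 2213 kJ
  Bonds formed (products):
    N-H: 6 × 396 = 2376
    Σ(formed) = 2376 kJ
  ΔH_B = 2213 − 2376 = −163 kJ
ΔH_A − ΔH_B = −2198 kJ, so reaction A has the more negative ΔH; |ΔH_A − ΔH_B| = 2198 kJ.

Reaction A, by 2198 kJ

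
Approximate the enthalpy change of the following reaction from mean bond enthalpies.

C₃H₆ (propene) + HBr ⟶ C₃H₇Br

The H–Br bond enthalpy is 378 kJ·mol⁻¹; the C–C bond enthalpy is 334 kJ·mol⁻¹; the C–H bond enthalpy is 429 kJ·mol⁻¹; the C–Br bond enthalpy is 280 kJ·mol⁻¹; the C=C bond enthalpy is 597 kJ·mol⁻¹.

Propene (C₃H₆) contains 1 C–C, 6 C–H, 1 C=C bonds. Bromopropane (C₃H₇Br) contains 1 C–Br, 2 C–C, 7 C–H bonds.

Bonds broken (reactants):
  C–C: 1 × 334 = 334
  C–H: 6 × 429 = 2574
  C=C: 1 × 597 = 597
  H–Br: 1 × 378 = 378
  Σ(broken) = 3883 kJ
Bonds formed (products):
  C–Br: 1 × 280 = 280
  C–C: 2 × 334 = 668
  C–H: 7 × 429 = 3003
  Σ(formed) = 3951 kJ
ΔH = Σ(broken) − Σ(formed) = 3883 − 3951 = −68 kJ

ΔH ≈ −68 kJ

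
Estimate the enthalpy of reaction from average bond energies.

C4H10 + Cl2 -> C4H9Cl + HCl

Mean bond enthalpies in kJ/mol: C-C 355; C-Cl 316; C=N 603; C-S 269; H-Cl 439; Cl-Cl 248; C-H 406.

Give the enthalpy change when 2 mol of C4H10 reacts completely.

ΔH = −202 kJ

Bonds broken (reactants):
  C-C: 3 × 355 = 1065
  C-H: 10 × 406 = 4060
  Cl-Cl: 1 × 248 = 248
  Σ(broken) = 5373 kJ
Bonds formed (products):
  C-C: 3 × 355 = 1065
  C-Cl: 1 × 316 = 316
  C-H: 9 × 406 = 3654
  H-Cl: 1 × 439 = 439
  Σ(formed) = 5474 kJ
ΔH = Σ(broken) − Σ(formed) = 5373 − 5474 = −101 kJ
For 2× the reaction as written: 2 × (−101) = −202 kJ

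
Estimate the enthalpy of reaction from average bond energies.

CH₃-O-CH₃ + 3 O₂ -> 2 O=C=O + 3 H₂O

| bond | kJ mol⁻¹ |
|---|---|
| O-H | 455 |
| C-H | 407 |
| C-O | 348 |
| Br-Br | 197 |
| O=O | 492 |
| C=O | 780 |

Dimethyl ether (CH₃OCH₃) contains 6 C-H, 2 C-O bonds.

ΔH ≈ −1236 kJ

Bonds broken (reactants):
  C-H: 6 × 407 = 2442
  C-O: 2 × 348 = 696
  O=O: 3 × 492 = 1476
  Σ(broken) = 4614 kJ
Bonds formed (products):
  C=O: 4 × 780 = 3120
  O-H: 6 × 455 = 2730
  Σ(formed) = 5850 kJ
ΔH = Σ(broken) − Σ(formed) = 4614 − 5850 = −1236 kJ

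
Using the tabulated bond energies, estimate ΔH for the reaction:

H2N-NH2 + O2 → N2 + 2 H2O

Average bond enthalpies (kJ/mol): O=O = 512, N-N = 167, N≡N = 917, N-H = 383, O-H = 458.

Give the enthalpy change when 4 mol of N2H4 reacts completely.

ΔH = −2152 kJ

Bonds broken (reactants):
  N-H: 4 × 383 = 1532
  N-N: 1 × 167 = 167
  O=O: 1 × 512 = 512
  Σ(broken) = 2211 kJ
Bonds formed (products):
  N≡N: 1 × 917 = 917
  O-H: 4 × 458 = 1832
  Σ(formed) = 2749 kJ
ΔH = Σ(broken) − Σ(formed) = 2211 − 2749 = −538 kJ
For 4× the reaction as written: 4 × (−538) = −2152 kJ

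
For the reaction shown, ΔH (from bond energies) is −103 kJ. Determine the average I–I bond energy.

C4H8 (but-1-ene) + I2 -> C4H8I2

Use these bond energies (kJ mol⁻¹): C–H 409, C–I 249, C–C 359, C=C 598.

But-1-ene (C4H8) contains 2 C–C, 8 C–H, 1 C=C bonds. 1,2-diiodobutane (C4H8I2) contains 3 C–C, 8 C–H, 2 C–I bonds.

D(I–I) ≈ 156 kJ/mol

Let D be the I–I bond energy.
Σ(broken) = 2×359 + 8×409 + 1×598 + 1×D = 4588 + D
Σ(formed) = 3×359 + 8×409 + 2×249 = 4847
ΔH = Σ(broken) − Σ(formed) = (4588 + D) − (4847) = −259 + D
Setting this equal to −103 kJ gives D = 156 kJ/mol.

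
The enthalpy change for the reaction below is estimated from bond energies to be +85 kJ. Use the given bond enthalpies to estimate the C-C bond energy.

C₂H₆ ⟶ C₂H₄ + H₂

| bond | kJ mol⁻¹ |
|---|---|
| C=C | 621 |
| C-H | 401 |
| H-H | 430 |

D(C-C) ≈ 334 kJ/mol

Let D be the C-C bond energy.
Σ(broken) = 1×D + 6×401 = 2406 + D
Σ(formed) = 4×401 + 1×621 + 1×430 = 2655
ΔH = Σ(broken) − Σ(formed) = (2406 + D) − (2655) = −249 + D
Setting this equal to +85 kJ gives D = 334 kJ/mol.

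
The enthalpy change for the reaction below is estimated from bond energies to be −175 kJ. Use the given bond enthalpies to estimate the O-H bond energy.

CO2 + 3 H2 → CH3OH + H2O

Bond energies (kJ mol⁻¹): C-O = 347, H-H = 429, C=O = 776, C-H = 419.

D(O-H) ≈ 470 kJ/mol

Let D be the O-H bond energy.
Σ(broken) = 2×776 + 3×429 = 2839
Σ(formed) = 3×419 + 1×347 + 3×D = 1604 + 3D
ΔH = Σ(broken) − Σ(formed) = (2839) − (1604 + 3D) = +1235 − 3D
Setting this equal to −175 kJ gives 3D = 1410, so D = 470 kJ/mol.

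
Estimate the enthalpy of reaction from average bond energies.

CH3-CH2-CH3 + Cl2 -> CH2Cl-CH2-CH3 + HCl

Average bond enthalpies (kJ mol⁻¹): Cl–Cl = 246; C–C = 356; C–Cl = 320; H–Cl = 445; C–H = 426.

ΔH ≈ −93 kJ

Bonds broken (reactants):
  C–C: 2 × 356 = 712
  C–H: 8 × 426 = 3408
  Cl–Cl: 1 × 246 = 246
  Σ(broken) = 4366 kJ
Bonds formed (products):
  C–C: 2 × 356 = 712
  C–Cl: 1 × 320 = 320
  C–H: 7 × 426 = 2982
  H–Cl: 1 × 445 = 445
  Σ(formed) = 4459 kJ
ΔH = Σ(broken) − Σ(formed) = 4366 − 4459 = −93 kJ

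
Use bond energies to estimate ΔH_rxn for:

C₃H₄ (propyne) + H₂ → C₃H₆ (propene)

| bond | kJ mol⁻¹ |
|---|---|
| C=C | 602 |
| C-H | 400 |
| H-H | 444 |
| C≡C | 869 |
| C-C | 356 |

Bonds broken (reactants):
  C≡C: 1 × 869 = 869
  C-C: 1 × 356 = 356
  C-H: 4 × 400 = 1600
  H-H: 1 × 444 = 444
  Σ(broken) = 3269 kJ
Bonds formed (products):
  C-C: 1 × 356 = 356
  C-H: 6 × 400 = 2400
  C=C: 1 × 602 = 602
  Σ(formed) = 3358 kJ
ΔH = Σ(broken) − Σ(formed) = 3269 − 3358 = −89 kJ

ΔH ≈ −89 kJ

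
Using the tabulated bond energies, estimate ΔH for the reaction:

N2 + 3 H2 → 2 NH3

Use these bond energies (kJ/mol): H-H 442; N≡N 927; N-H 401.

Bonds broken (reactants):
  H-H: 3 × 442 = 1326
  N≡N: 1 × 927 = 927
  Σ(broken) = 2253 kJ
Bonds formed (products):
  N-H: 6 × 401 = 2406
  Σ(formed) = 2406 kJ
ΔH = Σ(broken) − Σ(formed) = 2253 − 2406 = −153 kJ

ΔH ≈ −153 kJ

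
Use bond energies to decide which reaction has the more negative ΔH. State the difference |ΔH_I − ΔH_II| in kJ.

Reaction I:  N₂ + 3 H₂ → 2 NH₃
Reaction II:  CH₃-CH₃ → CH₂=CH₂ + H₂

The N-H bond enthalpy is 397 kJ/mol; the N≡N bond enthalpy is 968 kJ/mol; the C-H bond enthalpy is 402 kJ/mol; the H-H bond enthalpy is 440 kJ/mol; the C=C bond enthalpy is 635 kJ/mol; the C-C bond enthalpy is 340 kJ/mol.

Reaction I:
  Bonds broken (reactants):
    H-H: 3 × 440 = 1320
    N≡N: 1 × 968 = 968
    Σ(broken) = 2288 kJ
  Bonds formed (products):
    N-H: 6 × 397 = 2382
    Σ(formed) = 2382 kJ
  ΔH_I = 2288 − 2382 = −94 kJ
Reaction II:
  Bonds broken (reactants):
    C-C: 1 × 340 = 340
    C-H: 6 × 402 = 2412
    Σ(broken) = 2752 kJ
  Bonds formed (products):
    C-H: 4 × 402 = 1608
    C=C: 1 × 635 = 635
    H-H: 1 × 440 = 440
    Σ(formed) = 2683 kJ
  ΔH_II = 2752 − 2683 = +69 kJ
ΔH_I − ΔH_II = −163 kJ, so reaction I has the more negative ΔH; |ΔH_I − ΔH_II| = 163 kJ.

Reaction I, by 163 kJ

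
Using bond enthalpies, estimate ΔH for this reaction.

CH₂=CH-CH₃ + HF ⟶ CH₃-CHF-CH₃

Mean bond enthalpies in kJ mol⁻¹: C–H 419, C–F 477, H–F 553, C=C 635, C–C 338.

Bonds broken (reactants):
  C–C: 1 × 338 = 338
  C–H: 6 × 419 = 2514
  C=C: 1 × 635 = 635
  H–F: 1 × 553 = 553
  Σ(broken) = 4040 kJ
Bonds formed (products):
  C–C: 2 × 338 = 676
  C–F: 1 × 477 = 477
  C–H: 7 × 419 = 2933
  Σ(formed) = 4086 kJ
ΔH = Σ(broken) − Σ(formed) = 4040 − 4086 = −46 kJ

ΔH ≈ −46 kJ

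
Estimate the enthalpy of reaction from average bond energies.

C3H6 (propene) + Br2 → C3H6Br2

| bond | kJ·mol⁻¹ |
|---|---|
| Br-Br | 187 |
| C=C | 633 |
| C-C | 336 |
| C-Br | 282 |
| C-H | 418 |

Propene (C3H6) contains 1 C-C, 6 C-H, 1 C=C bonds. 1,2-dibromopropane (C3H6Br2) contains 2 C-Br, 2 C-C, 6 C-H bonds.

ΔH ≈ −80 kJ

Bonds broken (reactants):
  Br-Br: 1 × 187 = 187
  C-C: 1 × 336 = 336
  C-H: 6 × 418 = 2508
  C=C: 1 × 633 = 633
  Σ(broken) = 3664 kJ
Bonds formed (products):
  C-Br: 2 × 282 = 564
  C-C: 2 × 336 = 672
  C-H: 6 × 418 = 2508
  Σ(formed) = 3744 kJ
ΔH = Σ(broken) − Σ(formed) = 3664 − 3744 = −80 kJ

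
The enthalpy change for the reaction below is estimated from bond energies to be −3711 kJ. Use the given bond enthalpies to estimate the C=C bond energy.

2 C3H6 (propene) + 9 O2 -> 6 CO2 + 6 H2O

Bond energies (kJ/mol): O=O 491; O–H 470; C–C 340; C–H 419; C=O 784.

Let D be the C=C bond energy.
Σ(broken) = 2×340 + 12×419 + 2×D + 9×491 = 10127 + 2D
Σ(formed) = 12×784 + 12×470 = 15048
ΔH = Σ(broken) − Σ(formed) = (10127 + 2D) − (15048) = −4921 + 2D
Setting this equal to −3711 kJ gives 2D = 1210, so D = 605 kJ/mol.

D(C=C) ≈ 605 kJ/mol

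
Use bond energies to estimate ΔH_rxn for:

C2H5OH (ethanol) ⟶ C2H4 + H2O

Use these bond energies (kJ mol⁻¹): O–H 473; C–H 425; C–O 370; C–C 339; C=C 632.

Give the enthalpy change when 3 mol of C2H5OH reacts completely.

ΔH = +87 kJ

Bonds broken (reactants):
  C–C: 1 × 339 = 339
  C–H: 5 × 425 = 2125
  C–O: 1 × 370 = 370
  O–H: 1 × 473 = 473
  Σ(broken) = 3307 kJ
Bonds formed (products):
  C–H: 4 × 425 = 1700
  C=C: 1 × 632 = 632
  O–H: 2 × 473 = 946
  Σ(formed) = 3278 kJ
ΔH = Σ(broken) − Σ(formed) = 3307 − 3278 = +29 kJ
For 3× the reaction as written: 3 × (+29) = +87 kJ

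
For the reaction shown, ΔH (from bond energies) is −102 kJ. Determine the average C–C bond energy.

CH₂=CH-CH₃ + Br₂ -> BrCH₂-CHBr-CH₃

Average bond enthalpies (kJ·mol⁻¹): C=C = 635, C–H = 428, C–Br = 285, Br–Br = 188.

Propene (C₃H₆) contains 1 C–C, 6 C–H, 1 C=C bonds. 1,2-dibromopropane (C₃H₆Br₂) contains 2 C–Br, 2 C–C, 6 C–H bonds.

D(C–C) ≈ 355 kJ/mol

Let D be the C–C bond energy.
Σ(broken) = 1×188 + 1×D + 6×428 + 1×635 = 3391 + D
Σ(formed) = 2×285 + 2×D + 6×428 = 3138 + 2D
ΔH = Σ(broken) − Σ(formed) = (3391 + D) − (3138 + 2D) = +253 − D
Setting this equal to −102 kJ gives D = 355 kJ/mol.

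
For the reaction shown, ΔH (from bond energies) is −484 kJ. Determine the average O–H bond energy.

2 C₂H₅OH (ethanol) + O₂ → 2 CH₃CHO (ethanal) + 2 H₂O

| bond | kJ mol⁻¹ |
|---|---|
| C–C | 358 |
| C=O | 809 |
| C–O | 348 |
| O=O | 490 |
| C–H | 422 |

Let D be the O–H bond energy.
Σ(broken) = 2×358 + 10×422 + 2×348 + 2×D + 1×490 = 6122 + 2D
Σ(formed) = 2×358 + 8×422 + 2×809 + 4×D = 5710 + 4D
ΔH = Σ(broken) − Σ(formed) = (6122 + 2D) − (5710 + 4D) = +412 − 2D
Setting this equal to −484 kJ gives 2D = 896, so D = 448 kJ/mol.

D(O–H) ≈ 448 kJ/mol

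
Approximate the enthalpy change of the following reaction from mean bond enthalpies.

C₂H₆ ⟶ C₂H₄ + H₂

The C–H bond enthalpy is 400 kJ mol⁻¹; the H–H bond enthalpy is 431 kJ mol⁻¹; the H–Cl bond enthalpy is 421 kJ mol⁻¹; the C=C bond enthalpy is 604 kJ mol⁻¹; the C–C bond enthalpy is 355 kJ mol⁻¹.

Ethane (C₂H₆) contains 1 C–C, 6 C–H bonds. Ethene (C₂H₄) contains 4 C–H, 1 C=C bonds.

ΔH ≈ +120 kJ

Bonds broken (reactants):
  C–C: 1 × 355 = 355
  C–H: 6 × 400 = 2400
  Σ(broken) = 2755 kJ
Bonds formed (products):
  C–H: 4 × 400 = 1600
  C=C: 1 × 604 = 604
  H–H: 1 × 431 = 431
  Σ(formed) = 2635 kJ
ΔH = Σ(broken) − Σ(formed) = 2755 − 2635 = +120 kJ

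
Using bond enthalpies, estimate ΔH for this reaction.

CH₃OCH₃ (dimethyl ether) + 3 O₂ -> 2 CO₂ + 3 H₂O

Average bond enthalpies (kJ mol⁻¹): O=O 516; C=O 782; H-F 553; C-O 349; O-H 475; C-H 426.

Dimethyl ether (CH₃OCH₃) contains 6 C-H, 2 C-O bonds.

Bonds broken (reactants):
  C-H: 6 × 426 = 2556
  C-O: 2 × 349 = 698
  O=O: 3 × 516 = 1548
  Σ(broken) = 4802 kJ
Bonds formed (products):
  C=O: 4 × 782 = 3128
  O-H: 6 × 475 = 2850
  Σ(formed) = 5978 kJ
ΔH = Σ(broken) − Σ(formed) = 4802 − 5978 = −1176 kJ

ΔH ≈ −1176 kJ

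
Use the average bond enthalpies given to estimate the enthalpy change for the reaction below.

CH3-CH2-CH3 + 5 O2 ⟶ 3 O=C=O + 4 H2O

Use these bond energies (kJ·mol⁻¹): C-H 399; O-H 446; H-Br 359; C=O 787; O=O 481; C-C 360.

Bonds broken (reactants):
  C-C: 2 × 360 = 720
  C-H: 8 × 399 = 3192
  O=O: 5 × 481 = 2405
  Σ(broken) = 6317 kJ
Bonds formed (products):
  C=O: 6 × 787 = 4722
  O-H: 8 × 446 = 3568
  Σ(formed) = 8290 kJ
ΔH = Σ(broken) − Σ(formed) = 6317 − 8290 = −1973 kJ

ΔH ≈ −1973 kJ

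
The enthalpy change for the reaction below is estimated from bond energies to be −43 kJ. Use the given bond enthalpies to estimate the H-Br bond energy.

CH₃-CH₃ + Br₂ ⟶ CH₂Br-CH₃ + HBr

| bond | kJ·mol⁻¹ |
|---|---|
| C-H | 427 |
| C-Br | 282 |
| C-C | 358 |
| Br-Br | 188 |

D(H-Br) ≈ 376 kJ/mol

Let D be the H-Br bond energy.
Σ(broken) = 1×188 + 1×358 + 6×427 = 3108
Σ(formed) = 1×282 + 1×358 + 5×427 + 1×D = 2775 + D
ΔH = Σ(broken) − Σ(formed) = (3108) − (2775 + D) = +333 − D
Setting this equal to −43 kJ gives D = 376 kJ/mol.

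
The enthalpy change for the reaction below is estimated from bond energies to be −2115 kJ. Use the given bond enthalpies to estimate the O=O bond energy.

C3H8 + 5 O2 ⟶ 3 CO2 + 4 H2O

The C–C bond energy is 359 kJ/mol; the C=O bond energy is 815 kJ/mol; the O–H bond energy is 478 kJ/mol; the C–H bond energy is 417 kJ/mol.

Let D be the O=O bond energy.
Σ(broken) = 2×359 + 8×417 + 5×D = 4054 + 5D
Σ(formed) = 6×815 + 8×478 = 8714
ΔH = Σ(broken) − Σ(formed) = (4054 + 5D) − (8714) = −4660 + 5D
Setting this equal to −2115 kJ gives 5D = 2545, so D = 509 kJ/mol.

D(O=O) ≈ 509 kJ/mol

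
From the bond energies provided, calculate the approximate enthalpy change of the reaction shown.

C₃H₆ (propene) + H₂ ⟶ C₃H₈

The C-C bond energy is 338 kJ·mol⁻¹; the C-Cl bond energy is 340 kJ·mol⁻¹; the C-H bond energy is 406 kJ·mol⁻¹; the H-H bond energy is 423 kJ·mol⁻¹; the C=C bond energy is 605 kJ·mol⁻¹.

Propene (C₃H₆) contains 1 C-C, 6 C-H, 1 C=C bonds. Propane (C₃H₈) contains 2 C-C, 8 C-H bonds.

Bonds broken (reactants):
  C-C: 1 × 338 = 338
  C-H: 6 × 406 = 2436
  C=C: 1 × 605 = 605
  H-H: 1 × 423 = 423
  Σ(broken) = 3802 kJ
Bonds formed (products):
  C-C: 2 × 338 = 676
  C-H: 8 × 406 = 3248
  Σ(formed) = 3924 kJ
ΔH = Σ(broken) − Σ(formed) = 3802 − 3924 = −122 kJ

ΔH ≈ −122 kJ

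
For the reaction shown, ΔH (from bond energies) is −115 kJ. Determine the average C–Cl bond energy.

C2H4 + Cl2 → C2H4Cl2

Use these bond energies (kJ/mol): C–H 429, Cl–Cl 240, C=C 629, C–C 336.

Let D be the C–Cl bond energy.
Σ(broken) = 4×429 + 1×629 + 1×240 = 2585
Σ(formed) = 1×336 + 2×D + 4×429 = 2052 + 2D
ΔH = Σ(broken) − Σ(formed) = (2585) − (2052 + 2D) = +533 − 2D
Setting this equal to −115 kJ gives 2D = 648, so D = 324 kJ/mol.

D(C–Cl) ≈ 324 kJ/mol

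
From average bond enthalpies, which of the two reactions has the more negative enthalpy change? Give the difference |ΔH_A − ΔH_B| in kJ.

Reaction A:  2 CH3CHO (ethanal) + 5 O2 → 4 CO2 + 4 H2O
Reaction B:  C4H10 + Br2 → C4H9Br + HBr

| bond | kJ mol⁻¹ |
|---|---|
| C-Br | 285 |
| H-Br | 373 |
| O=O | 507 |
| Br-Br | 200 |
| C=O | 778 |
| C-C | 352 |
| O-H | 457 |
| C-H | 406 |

Reaction A, by 1785 kJ

Reaction A:
  Bonds broken (reactants):
    C-C: 2 × 352 = 704
    C-H: 8 × 406 = 3248
    C=O: 2 × 778 = 1556
    O=O: 5 × 507 = 2535
    Σ(broken) = 8043 kJ
  Bonds formed (products):
    C=O: 8 × 778 = 6224
    O-H: 8 × 457 = 3656
    Σ(formed) = 9880 kJ
  ΔH_A = 8043 − 9880 = −1837 kJ
Reaction B:
  Bonds broken (reactants):
    Br-Br: 1 × 200 = 200
    C-C: 3 × 352 = 1056
    C-H: 10 × 406 = 4060
    Σ(broken) = 5316 kJ
  Bonds formed (products):
    C-Br: 1 × 285 = 285
    C-C: 3 × 352 = 1056
    C-H: 9 × 406 = 3654
    H-Br: 1 × 373 = 373
    Σ(formed) = 5368 kJ
  ΔH_B = 5316 − 5368 = −52 kJ
ΔH_A − ΔH_B = −1785 kJ, so reaction A has the more negative ΔH; |ΔH_A − ΔH_B| = 1785 kJ.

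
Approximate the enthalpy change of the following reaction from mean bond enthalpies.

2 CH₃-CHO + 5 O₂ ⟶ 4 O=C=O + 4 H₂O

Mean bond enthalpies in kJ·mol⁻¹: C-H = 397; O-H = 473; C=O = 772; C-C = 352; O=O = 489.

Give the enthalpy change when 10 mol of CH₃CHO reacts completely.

ΔH = −10455 kJ

Bonds broken (reactants):
  C-C: 2 × 352 = 704
  C-H: 8 × 397 = 3176
  C=O: 2 × 772 = 1544
  O=O: 5 × 489 = 2445
  Σ(broken) = 7869 kJ
Bonds formed (products):
  C=O: 8 × 772 = 6176
  O-H: 8 × 473 = 3784
  Σ(formed) = 9960 kJ
ΔH = Σ(broken) − Σ(formed) = 7869 − 9960 = −2091 kJ
For 5× the reaction as written: 5 × (−2091) = −10455 kJ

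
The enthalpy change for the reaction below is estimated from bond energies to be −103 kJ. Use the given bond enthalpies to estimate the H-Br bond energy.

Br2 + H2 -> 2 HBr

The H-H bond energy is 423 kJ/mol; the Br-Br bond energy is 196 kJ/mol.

Let D be the H-Br bond energy.
Σ(broken) = 1×196 + 1×423 = 619
Σ(formed) = 2×D = 2D
ΔH = Σ(broken) − Σ(formed) = (619) − (2D) = +619 − 2D
Setting this equal to −103 kJ gives 2D = 722, so D = 361 kJ/mol.

D(H-Br) ≈ 361 kJ/mol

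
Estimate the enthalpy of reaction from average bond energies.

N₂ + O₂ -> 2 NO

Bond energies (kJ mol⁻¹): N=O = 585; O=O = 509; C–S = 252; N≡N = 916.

ΔH ≈ +255 kJ

Bonds broken (reactants):
  N≡N: 1 × 916 = 916
  O=O: 1 × 509 = 509
  Σ(broken) = 1425 kJ
Bonds formed (products):
  N=O: 2 × 585 = 1170
  Σ(formed) = 1170 kJ
ΔH = Σ(broken) − Σ(formed) = 1425 − 1170 = +255 kJ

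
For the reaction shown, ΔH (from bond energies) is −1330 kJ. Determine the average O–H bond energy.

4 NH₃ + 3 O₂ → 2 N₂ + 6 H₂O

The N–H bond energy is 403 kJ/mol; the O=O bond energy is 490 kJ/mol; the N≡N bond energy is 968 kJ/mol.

Let D be the O–H bond energy.
Σ(broken) = 12×403 + 3×490 = 6306
Σ(formed) = 2×968 + 12×D = 1936 + 12D
ΔH = Σ(broken) − Σ(formed) = (6306) − (1936 + 12D) = +4370 − 12D
Setting this equal to −1330 kJ gives 12D = 5700, so D = 475 kJ/mol.

D(O–H) ≈ 475 kJ/mol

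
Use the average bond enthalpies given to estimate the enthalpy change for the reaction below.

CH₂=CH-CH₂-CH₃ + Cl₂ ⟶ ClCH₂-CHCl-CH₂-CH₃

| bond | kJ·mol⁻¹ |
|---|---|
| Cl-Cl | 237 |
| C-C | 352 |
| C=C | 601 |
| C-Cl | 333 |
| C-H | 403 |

Bonds broken (reactants):
  C-C: 2 × 352 = 704
  C-H: 8 × 403 = 3224
  C=C: 1 × 601 = 601
  Cl-Cl: 1 × 237 = 237
  Σ(broken) = 4766 kJ
Bonds formed (products):
  C-C: 3 × 352 = 1056
  C-Cl: 2 × 333 = 666
  C-H: 8 × 403 = 3224
  Σ(formed) = 4946 kJ
ΔH = Σ(broken) − Σ(formed) = 4766 − 4946 = −180 kJ

ΔH ≈ −180 kJ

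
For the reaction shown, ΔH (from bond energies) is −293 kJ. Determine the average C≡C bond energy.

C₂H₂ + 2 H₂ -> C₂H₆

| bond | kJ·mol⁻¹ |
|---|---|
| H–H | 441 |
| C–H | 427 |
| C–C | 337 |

Let D be the C≡C bond energy.
Σ(broken) = 1×D + 2×427 + 2×441 = 1736 + D
Σ(formed) = 1×337 + 6×427 = 2899
ΔH = Σ(broken) − Σ(formed) = (1736 + D) − (2899) = −1163 + D
Setting this equal to −293 kJ gives D = 870 kJ/mol.

D(C≡C) ≈ 870 kJ/mol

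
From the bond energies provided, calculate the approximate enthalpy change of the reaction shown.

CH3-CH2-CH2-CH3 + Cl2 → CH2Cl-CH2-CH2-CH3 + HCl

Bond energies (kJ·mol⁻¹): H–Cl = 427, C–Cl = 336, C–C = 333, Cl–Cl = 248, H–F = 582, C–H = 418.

ΔH ≈ −97 kJ

Bonds broken (reactants):
  C–C: 3 × 333 = 999
  C–H: 10 × 418 = 4180
  Cl–Cl: 1 × 248 = 248
  Σ(broken) = 5427 kJ
Bonds formed (products):
  C–C: 3 × 333 = 999
  C–Cl: 1 × 336 = 336
  C–H: 9 × 418 = 3762
  H–Cl: 1 × 427 = 427
  Σ(formed) = 5524 kJ
ΔH = Σ(broken) − Σ(formed) = 5427 − 5524 = −97 kJ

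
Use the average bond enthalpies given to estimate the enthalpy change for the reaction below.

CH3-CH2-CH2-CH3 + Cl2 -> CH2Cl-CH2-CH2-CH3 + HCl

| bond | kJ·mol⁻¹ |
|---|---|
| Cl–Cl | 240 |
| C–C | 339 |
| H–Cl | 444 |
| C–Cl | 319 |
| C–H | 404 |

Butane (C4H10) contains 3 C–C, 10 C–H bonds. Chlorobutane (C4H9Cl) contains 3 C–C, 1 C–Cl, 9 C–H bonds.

ΔH ≈ −119 kJ

Bonds broken (reactants):
  C–C: 3 × 339 = 1017
  C–H: 10 × 404 = 4040
  Cl–Cl: 1 × 240 = 240
  Σ(broken) = 5297 kJ
Bonds formed (products):
  C–C: 3 × 339 = 1017
  C–Cl: 1 × 319 = 319
  C–H: 9 × 404 = 3636
  H–Cl: 1 × 444 = 444
  Σ(formed) = 5416 kJ
ΔH = Σ(broken) − Σ(formed) = 5297 − 5416 = −119 kJ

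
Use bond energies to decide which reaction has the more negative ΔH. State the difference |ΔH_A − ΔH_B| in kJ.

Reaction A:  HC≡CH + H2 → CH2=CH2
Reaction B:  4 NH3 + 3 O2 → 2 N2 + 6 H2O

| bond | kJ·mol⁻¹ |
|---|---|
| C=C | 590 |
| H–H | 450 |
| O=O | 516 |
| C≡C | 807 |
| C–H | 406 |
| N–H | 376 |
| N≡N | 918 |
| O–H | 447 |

Reaction B, by 995 kJ

Reaction A:
  Bonds broken (reactants):
    C≡C: 1 × 807 = 807
    C–H: 2 × 406 = 812
    H–H: 1 × 450 = 450
    Σ(broken) = 2069 kJ
  Bonds formed (products):
    C–H: 4 × 406 = 1624
    C=C: 1 × 590 = 590
    Σ(formed) = 2214 kJ
  ΔH_A = 2069 − 2214 = −145 kJ
Reaction B:
  Bonds broken (reactants):
    N–H: 12 × 376 = 4512
    O=O: 3 × 516 = 1548
    Σ(broken) = 6060 kJ
  Bonds formed (products):
    N≡N: 2 × 918 = 1836
    O–H: 12 × 447 = 5364
    Σ(formed) = 7200 kJ
  ΔH_B = 6060 − 7200 = −1140 kJ
ΔH_A − ΔH_B = +995 kJ, so reaction B has the more negative ΔH; |ΔH_A − ΔH_B| = 995 kJ.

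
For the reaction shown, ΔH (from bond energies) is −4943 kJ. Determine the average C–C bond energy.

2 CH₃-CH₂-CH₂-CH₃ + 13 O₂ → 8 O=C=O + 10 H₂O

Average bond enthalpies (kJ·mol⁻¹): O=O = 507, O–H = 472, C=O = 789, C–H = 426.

D(C–C) ≈ 335 kJ/mol

Let D be the C–C bond energy.
Σ(broken) = 6×D + 20×426 + 13×507 = 15111 + 6D
Σ(formed) = 16×789 + 20×472 = 22064
ΔH = Σ(broken) − Σ(formed) = (15111 + 6D) − (22064) = −6953 + 6D
Setting this equal to −4943 kJ gives 6D = 2010, so D = 335 kJ/mol.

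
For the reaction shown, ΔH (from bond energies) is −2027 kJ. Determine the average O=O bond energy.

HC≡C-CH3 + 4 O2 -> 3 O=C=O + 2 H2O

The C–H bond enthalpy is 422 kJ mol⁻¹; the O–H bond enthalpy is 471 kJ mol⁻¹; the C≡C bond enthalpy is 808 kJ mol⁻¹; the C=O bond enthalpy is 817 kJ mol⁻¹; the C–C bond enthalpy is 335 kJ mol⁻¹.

Let D be the O=O bond energy.
Σ(broken) = 1×808 + 1×335 + 4×422 + 4×D = 2831 + 4D
Σ(formed) = 6×817 + 4×471 = 6786
ΔH = Σ(broken) − Σ(formed) = (2831 + 4D) − (6786) = −3955 + 4D
Setting this equal to −2027 kJ gives 4D = 1928, so D = 482 kJ/mol.

D(O=O) ≈ 482 kJ/mol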